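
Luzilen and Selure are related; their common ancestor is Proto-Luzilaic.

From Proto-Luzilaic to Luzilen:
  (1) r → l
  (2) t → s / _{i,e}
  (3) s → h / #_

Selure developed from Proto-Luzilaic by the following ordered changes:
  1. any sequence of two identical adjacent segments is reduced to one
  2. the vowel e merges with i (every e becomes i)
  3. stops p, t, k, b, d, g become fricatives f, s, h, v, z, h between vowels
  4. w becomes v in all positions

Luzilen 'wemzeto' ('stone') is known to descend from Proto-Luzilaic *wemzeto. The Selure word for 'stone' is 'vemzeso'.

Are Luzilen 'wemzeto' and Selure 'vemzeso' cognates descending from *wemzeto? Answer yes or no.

no

Derive the expected Selure reflex of *wemzeto:
Selure: *wemzeto > wimzito > wimziso > vimziso  (by vowel merger, intervocalic lenition, unconditioned shift)
The regular Selure reflex would be 'vimziso', but the attested form is 'vemzeso'. The correspondence is irregular, so they are not cognates (the Selure form has a different source).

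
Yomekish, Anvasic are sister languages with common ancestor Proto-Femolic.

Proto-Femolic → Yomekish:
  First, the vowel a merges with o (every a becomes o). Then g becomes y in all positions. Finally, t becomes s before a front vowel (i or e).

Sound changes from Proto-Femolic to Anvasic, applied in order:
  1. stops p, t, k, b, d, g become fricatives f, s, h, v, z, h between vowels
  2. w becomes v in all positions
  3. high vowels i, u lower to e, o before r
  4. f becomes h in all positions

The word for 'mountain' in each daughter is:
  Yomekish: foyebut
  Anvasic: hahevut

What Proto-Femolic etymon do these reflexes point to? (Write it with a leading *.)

Position 2: Yomekish has o, Anvasic has a. Anvasic preserves a here (none of its changes turn any other segment into a), so the proto-segment is *a.
Position 1: Yomekish has f, Anvasic has h. Yomekish preserves f here (none of its changes turn any other segment into f), so the proto-segment is *f.
Position 3: Yomekish has y, Anvasic has h. Taking the neighbouring segments as reconstructed: Yomekish y could go back to *g or *y; Anvasic h could go back to *p or *k or *g or *f or *h — the one source consistent with every daughter is *g.
Continuing position by position gives *fagebut; check it forward:
Yomekish: start from *fagebut.
  rule 1 (vowel merger): fagebut → fogebut
  rule 2 (unconditioned shift): fogebut → foyebut
  rule 3: no change — foyebut
  ⇒ Yomekish foyebut
Anvasic: *fagebut
  fagebut → fahevut   [intervocalic lenition]
  fahevut (rule 2 does not apply)
  fahevut (rule 3 does not apply)
  fahevut → hahevut   [unconditioned shift]
  giving Anvasic hahevut.
No other proto-form is consistent with every reflex, so the reconstruction is *fagebut.

*fagebut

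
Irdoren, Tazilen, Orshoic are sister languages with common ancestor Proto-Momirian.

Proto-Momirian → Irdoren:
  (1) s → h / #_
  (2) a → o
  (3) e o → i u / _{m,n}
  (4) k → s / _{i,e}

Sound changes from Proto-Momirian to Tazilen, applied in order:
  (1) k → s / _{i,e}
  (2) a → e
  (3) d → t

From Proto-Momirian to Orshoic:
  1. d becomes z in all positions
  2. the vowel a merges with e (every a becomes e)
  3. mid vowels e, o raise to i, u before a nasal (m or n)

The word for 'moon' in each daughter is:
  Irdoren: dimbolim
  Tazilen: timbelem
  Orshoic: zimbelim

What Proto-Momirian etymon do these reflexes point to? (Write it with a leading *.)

*dimbalem

Position 5: Irdoren has o, Tazilen has e, Orshoic has e. Taking the neighbouring segments as reconstructed: Irdoren o could go back to *a or *o; Tazilen e could go back to *a or *e; Orshoic e could go back to *a or *e — the one source consistent with every daughter is *a.
Position 7: Irdoren has i, Tazilen has e, Orshoic has i. Taking the neighbouring segments as reconstructed: Irdoren i could go back to *e or *i; Tazilen e could go back to *a or *e; Orshoic i could go back to *a or *e or *i — the one source consistent with every daughter is *e.
Position 1: Irdoren has d, Tazilen has t, Orshoic has z. Irdoren preserves d here (none of its changes turn any other segment into d), so the proto-segment is *d.
Verify the candidate proto-form against each daughter:
Irdoren: *dimbalem
  dimbalem (rule 1 does not apply)
  dimbalem → dimbolem   [vowel merger]
  dimbolem → dimbolim   [pre-nasal raising]
  dimbolim (rule 4 does not apply)
  giving Irdoren dimbolim.
Tazilen: *dimbalem
  dimbalem (rule 1 does not apply)
  dimbalem → dimbelem   [vowel merger]
  dimbelem → timbelem   [unconditioned shift]
  giving Tazilen timbelem.
Orshoic: start from *dimbalem.
  rule 1 (unconditioned shift): dimbalem → zimbalem
  rule 2 (vowel merger): zimbalem → zimbelem
  rule 3 (pre-nasal raising): zimbelem → zimbelim
  ⇒ Orshoic zimbelim
No other proto-form is consistent with every reflex, so the reconstruction is *dimbalem.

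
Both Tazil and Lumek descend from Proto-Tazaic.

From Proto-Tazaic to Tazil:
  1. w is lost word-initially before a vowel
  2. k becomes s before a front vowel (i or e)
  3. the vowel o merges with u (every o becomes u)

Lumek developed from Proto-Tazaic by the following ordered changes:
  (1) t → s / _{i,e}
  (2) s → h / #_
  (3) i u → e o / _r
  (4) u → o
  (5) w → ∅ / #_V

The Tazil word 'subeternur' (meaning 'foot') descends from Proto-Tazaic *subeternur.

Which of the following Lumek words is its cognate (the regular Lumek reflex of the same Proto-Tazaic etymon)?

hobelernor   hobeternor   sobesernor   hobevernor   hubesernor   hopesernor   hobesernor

Lumek: *subeternur > subesernur > hubesernur > hubesernor > hobesernor  (by palatalisation, debuccalisation, pre-rhotic lowering, vowel merger)
Among the options, 'hobesernor' alone shows every Lumek change applied in order.

hobesernor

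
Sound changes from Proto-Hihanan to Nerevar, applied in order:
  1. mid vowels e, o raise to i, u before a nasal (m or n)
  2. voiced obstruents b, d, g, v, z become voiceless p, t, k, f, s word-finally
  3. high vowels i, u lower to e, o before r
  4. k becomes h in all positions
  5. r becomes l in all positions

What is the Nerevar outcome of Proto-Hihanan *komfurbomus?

humfolbumus

Nerevar: start from *komfurbomus.
  rule 1 (pre-nasal raising): komfurbomus → kumfurbumus
  rule 2: no change — kumfurbumus
  rule 3 (pre-rhotic lowering): kumfurbumus → kumforbumus
  rule 4 (unconditioned shift): kumforbumus → humforbumus
  rule 5 (unconditioned shift): humforbumus → humfolbumus
  ⇒ Nerevar humfolbumus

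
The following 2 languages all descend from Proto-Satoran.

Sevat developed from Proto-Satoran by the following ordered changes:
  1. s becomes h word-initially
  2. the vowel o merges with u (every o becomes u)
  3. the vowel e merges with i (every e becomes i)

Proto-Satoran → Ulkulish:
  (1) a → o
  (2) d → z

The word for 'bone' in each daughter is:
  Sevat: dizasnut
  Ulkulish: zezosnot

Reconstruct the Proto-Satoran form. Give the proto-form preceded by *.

Position 2: Sevat has i, Ulkulish has e. Ulkulish preserves e here (none of its changes turn any other segment into e), so the proto-segment is *e.
Position 4: Sevat has a, Ulkulish has o. Sevat preserves a here (none of its changes turn any other segment into a), so the proto-segment is *a.
Position 7: Sevat has u, Ulkulish has o. Taking the neighbouring segments as reconstructed: Sevat u could go back to *o or *u; Ulkulish o could go back to *a or *o — the one source consistent with every daughter is *o.
This points to *dezasnot. Verify forward in each daughter:
Sevat: start from *dezasnot.
  rule 1: no change — dezasnot
  rule 2 (vowel merger): dezasnot → dezasnut
  rule 3 (vowel merger): dezasnut → dizasnut
  ⇒ Sevat dizasnut
Ulkulish: *dezasnot > dezosnot > zezosnot  (by vowel merger, unconditioned shift)
Only *dezasnot yields all of Sevat dizasnut, Ulkulish zezosnot.

*dezasnot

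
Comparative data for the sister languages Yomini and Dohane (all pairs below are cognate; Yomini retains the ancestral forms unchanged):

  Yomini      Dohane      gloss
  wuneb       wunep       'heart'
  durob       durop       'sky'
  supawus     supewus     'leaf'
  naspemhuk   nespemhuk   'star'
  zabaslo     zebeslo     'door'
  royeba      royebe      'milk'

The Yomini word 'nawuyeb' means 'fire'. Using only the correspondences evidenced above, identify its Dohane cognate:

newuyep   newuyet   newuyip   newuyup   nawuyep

supawus ~ supewus, naspemhuk ~ nespemhuk — Yomini a corresponds to Dohane e after a consonant, before a consonant other than r, m, n, p, b, f, v.
wuneb ~ wunep, durob ~ durop — Yomini b corresponds to Dohane p word-finally.
Applying these to Yomini 'nawuyeb':
  nawuyeb → newuyeb   (a→e after a consonant, before a consonant other than r, m, n, p, b, f, v)
  newuyeb → newuyep   (b→p word-finally)
So the Dohane cognate is 'newuyep'.

newuyep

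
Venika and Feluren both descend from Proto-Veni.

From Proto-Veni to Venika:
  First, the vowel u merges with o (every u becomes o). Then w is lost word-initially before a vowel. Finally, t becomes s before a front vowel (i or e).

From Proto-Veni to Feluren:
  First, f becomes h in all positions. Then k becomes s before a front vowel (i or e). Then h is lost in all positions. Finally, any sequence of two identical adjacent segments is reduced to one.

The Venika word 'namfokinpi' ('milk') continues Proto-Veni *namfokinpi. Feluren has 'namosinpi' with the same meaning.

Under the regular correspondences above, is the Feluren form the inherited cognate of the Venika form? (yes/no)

yes

Derive the expected Feluren reflex of *namfokinpi:
Feluren: *namfokinpi > namhokinpi > namhosinpi > namosinpi  (by unconditioned shift, palatalisation, h-loss)
Feluren 'namosinpi' matches the regular reflex exactly, so the pair is cognate.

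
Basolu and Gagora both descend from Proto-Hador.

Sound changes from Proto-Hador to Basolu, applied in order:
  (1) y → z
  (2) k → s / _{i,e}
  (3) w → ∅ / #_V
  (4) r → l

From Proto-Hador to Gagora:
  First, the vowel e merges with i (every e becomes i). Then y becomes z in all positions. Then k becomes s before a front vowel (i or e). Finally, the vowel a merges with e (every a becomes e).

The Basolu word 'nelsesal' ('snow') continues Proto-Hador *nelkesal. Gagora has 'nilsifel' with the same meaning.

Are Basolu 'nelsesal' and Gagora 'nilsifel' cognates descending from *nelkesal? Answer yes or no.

no

Derive the expected Gagora reflex of *nelkesal:
Gagora: start from *nelkesal.
  rule 1 (vowel merger): nelkesal → nilkisal
  rule 2: no change — nilkisal
  rule 3 (palatalisation): nilkisal → nilsisal
  rule 4 (vowel merger): nilsisal → nilsisel
  ⇒ Gagora nilsisel
The regular Gagora reflex would be 'nilsisel', but the attested form is 'nilsifel'. The correspondence is irregular, so they are not cognates (the Gagora form has a different source).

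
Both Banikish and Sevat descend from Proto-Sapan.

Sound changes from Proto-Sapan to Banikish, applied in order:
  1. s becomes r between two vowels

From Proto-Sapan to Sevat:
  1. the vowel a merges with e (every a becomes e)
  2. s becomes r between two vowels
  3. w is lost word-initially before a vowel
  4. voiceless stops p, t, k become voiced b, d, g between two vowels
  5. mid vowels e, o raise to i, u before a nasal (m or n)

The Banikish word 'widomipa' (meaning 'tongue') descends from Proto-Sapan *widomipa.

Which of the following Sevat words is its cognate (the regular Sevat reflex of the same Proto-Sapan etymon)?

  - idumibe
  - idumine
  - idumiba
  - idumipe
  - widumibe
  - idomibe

idumibe

Sevat: *widomipa > widomipe > idomipe > idomibe > idumibe  (by vowel merger, glide loss, intervocalic voicing, pre-nasal raising)
The other candidates each miss or misapply at least one Sevat change.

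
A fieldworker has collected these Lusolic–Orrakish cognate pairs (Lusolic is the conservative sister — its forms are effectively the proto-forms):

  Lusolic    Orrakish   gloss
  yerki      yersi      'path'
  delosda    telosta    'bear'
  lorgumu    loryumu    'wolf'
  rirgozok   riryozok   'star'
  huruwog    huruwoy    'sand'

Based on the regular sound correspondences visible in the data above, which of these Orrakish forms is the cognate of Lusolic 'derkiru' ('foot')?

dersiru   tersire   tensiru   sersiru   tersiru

delosda ~ telosta — Lusolic d corresponds to Orrakish t word-initially before a front vowel.
yerki ~ yersi — Lusolic k corresponds to Orrakish s after a consonant, before a front vowel.
Applying these to Lusolic 'derkiru':
  derkiru → terkiru   (d→t word-initially before a front vowel)
  terkiru → tersiru   (k→s after a consonant, before a front vowel)
So the Orrakish cognate is 'tersiru'.

tersiru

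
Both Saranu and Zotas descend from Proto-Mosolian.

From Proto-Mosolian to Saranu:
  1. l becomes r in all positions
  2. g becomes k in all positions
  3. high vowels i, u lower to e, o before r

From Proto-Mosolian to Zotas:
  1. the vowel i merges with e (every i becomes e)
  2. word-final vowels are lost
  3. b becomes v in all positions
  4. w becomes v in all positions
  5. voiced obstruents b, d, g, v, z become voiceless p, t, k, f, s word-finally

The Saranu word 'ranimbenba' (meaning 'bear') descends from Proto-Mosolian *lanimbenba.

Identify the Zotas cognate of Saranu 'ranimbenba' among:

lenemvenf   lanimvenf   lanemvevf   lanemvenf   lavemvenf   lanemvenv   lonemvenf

Zotas: *lanimbenba
  lanimbenba → lanembenba   [vowel merger]
  lanembenba → lanembenb   [apocope]
  lanembenb → lanemvenv   [unconditioned shift]
  lanemvenv (rule 4 does not apply)
  lanemvenv → lanemvenf   [final devoicing]
  giving Zotas lanemvenf.
Among the options, 'lanemvenf' alone shows every Zotas change applied in order.

lanemvenf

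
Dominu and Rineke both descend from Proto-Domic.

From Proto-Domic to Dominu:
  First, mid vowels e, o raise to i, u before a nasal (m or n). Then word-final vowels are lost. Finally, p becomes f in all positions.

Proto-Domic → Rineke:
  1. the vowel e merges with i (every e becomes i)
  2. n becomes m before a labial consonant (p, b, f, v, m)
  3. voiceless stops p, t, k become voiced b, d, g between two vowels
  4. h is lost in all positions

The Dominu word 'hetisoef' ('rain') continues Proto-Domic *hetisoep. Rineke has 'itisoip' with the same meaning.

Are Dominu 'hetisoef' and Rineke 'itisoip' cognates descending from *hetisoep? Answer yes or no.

no

Derive the expected Rineke reflex of *hetisoep:
Rineke: *hetisoep > hitisoip > hidisoip > idisoip  (by vowel merger, intervocalic voicing, h-loss)
The regular Rineke reflex would be 'idisoip', but the attested form is 'itisoip'. The correspondence is irregular, so they are not cognates (the Rineke form has a different source).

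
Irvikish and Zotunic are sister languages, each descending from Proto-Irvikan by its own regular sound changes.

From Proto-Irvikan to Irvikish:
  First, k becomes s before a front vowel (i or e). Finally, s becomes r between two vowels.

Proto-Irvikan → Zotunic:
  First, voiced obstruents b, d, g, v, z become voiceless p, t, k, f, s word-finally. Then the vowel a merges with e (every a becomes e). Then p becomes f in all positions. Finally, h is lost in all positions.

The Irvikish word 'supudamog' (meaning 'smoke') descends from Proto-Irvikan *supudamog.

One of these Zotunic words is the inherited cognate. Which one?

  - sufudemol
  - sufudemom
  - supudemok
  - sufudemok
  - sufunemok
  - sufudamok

Zotunic: *supudamog > supudamok > supudemok > sufudemok  (by final devoicing, vowel merger, unconditioned shift)
Only 'sufudemok' matches the regular Zotunic development of *supudamog.

sufudemok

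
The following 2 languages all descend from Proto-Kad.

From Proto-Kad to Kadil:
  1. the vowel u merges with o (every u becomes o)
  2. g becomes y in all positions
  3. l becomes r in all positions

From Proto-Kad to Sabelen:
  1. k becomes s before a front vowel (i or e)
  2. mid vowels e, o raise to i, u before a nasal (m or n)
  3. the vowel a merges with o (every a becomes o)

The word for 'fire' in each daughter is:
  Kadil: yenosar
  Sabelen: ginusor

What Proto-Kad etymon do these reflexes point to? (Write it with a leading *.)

*genusar

Position 6: Kadil has a, Sabelen has o. Kadil preserves a here (none of its changes turn any other segment into a), so the proto-segment is *a.
Position 2: Kadil has e, Sabelen has i. Kadil preserves e here (none of its changes turn any other segment into e), so the proto-segment is *e.
Position 4: Kadil has o, Sabelen has u. Taking the neighbouring segments as reconstructed: Kadil o could go back to *o or *u; Sabelen u can only go back to *u — the one source consistent with every daughter is *u.
Continuing position by position gives *genusar; check it forward:
Kadil: *genusar > genosar > yenosar  (by vowel merger, unconditioned shift)
Sabelen: *genusar
  genusar (rule 1 does not apply)
  genusar → ginusar   [pre-nasal raising]
  ginusar → ginusor   [vowel merger]
  giving Sabelen ginusor.
No other proto-form is consistent with every reflex, so the reconstruction is *genusar.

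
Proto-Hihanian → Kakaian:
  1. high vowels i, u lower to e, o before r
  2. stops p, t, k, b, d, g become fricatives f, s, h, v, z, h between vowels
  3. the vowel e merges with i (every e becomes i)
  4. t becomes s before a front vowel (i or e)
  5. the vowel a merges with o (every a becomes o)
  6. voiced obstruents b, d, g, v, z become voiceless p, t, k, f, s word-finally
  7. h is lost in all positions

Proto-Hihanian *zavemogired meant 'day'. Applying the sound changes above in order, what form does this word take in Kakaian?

Kakaian: *zavemogired
  zavemogired → zavemogered   [pre-rhotic lowering]
  zavemogered → zavemohered   [intervocalic lenition]
  zavemohered → zavimohirid   [vowel merger]
  zavimohirid (rule 4 does not apply)
  zavimohirid → zovimohirid   [vowel merger]
  zovimohirid → zovimohirit   [final devoicing]
  zovimohirit → zovimoirit   [h-loss]
  giving Kakaian zovimoirit.

zovimoirit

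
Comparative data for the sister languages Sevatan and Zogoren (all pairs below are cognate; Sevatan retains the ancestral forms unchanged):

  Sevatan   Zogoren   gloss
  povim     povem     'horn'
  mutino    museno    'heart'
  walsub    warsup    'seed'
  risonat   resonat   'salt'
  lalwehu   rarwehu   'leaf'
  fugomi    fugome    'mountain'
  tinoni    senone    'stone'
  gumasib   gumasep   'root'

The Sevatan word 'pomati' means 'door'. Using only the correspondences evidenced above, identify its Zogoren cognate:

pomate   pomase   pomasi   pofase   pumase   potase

mutino ~ museno — Sevatan t corresponds to Zogoren s between vowels (before a front vowel).
fugomi ~ fugome, tinoni ~ senone — Sevatan i corresponds to Zogoren e word-finally.
Applying these to Sevatan 'pomati':
  pomati → pomasi   (t→s between vowels (before a front vowel))
  pomasi → pomase   (i→e word-finally)
So the Zogoren cognate is 'pomase'.

pomase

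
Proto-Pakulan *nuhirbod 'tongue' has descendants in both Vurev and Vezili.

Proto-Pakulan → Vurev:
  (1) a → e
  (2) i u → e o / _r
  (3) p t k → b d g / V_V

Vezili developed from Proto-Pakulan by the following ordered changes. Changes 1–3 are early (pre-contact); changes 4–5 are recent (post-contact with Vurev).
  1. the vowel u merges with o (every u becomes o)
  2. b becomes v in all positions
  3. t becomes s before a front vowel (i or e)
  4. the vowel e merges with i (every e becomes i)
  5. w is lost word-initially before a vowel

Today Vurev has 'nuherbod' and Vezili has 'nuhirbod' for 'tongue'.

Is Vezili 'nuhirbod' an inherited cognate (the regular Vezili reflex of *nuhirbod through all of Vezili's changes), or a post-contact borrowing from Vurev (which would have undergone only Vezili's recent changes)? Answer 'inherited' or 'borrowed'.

borrowed

If inherited, *nuhirbod would pass through all of Vezili's changes:
Vezili: *nuhirbod
  nuhirbod → nohirbod   [vowel merger]
  nohirbod → nohirvod   [unconditioned shift]
  nohirvod (rule 3 does not apply)
  nohirvod (rule 4 does not apply)
  nohirvod (rule 5 does not apply)
  giving Vezili nohirvod.
If borrowed from Vurev 'nuherbod' after the early changes, it would undergo only the recent ones:
  rule 4 (vowel merger): nuherbod → nuhirbod
  rule 5 (glide loss): no change (nuhirbod)
  ⇒ as a loan: nuhirbod
Vezili 'nuhirbod' matches the loan outcome 'nuhirbod', not the inherited 'nohirvod' — it skipped the early Vezili changes, so it was borrowed from Vurev.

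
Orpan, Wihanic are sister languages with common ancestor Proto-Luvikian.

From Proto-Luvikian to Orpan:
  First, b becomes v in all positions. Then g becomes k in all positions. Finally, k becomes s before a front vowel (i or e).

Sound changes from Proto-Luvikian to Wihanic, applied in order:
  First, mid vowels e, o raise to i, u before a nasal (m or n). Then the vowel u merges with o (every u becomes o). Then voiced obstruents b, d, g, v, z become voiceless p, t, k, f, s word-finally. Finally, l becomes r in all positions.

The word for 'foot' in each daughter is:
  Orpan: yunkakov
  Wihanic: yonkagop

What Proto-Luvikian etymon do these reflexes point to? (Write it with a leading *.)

*yunkagob

Position 8: Orpan has v, Wihanic has p. Taking the neighbouring segments as reconstructed: Orpan v could go back to *b or *v; Wihanic p could go back to *p or *b — the one source consistent with every daughter is *b.
Position 2: Orpan has u, Wihanic has o. Orpan preserves u here (none of its changes turn any other segment into u), so the proto-segment is *u.
Continuing position by position gives *yunkagob; check it forward:
Orpan: *yunkagob
  yunkagob → yunkagov   [unconditioned shift]
  yunkagov → yunkakov   [unconditioned shift]
  yunkakov (rule 3 does not apply)
  giving Orpan yunkakov.
Wihanic: *yunkagob > yonkagob > yonkagop  (by vowel merger, final devoicing)
Only *yunkagob yields all of Orpan yunkakov, Wihanic yonkagop.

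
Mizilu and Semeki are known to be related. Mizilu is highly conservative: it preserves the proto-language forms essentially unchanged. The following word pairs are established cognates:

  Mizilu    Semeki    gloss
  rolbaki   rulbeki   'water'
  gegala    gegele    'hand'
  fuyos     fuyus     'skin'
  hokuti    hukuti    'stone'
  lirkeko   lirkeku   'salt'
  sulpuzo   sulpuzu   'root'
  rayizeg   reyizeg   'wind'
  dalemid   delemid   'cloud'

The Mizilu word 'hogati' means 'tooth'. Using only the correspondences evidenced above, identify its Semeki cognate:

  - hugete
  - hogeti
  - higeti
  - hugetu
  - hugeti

hugeti

rolbaki ~ rulbeki, fuyos ~ fuyus — Mizilu o corresponds to Semeki u after a consonant, before a consonant other than r, m, n, p, b, f, v.
rolbaki ~ rulbeki, gegala ~ gegele — Mizilu a corresponds to Semeki e after a consonant, before a consonant other than r, m, n, p, b, f, v.
Applying these to Mizilu 'hogati':
  hogati → hugati   (o→u after a consonant, before a consonant other than r, m, n, p, b, f, v)
  hugati → hugeti   (a→e after a consonant, before a consonant other than r, m, n, p, b, f, v)
So the Semeki cognate is 'hugeti'.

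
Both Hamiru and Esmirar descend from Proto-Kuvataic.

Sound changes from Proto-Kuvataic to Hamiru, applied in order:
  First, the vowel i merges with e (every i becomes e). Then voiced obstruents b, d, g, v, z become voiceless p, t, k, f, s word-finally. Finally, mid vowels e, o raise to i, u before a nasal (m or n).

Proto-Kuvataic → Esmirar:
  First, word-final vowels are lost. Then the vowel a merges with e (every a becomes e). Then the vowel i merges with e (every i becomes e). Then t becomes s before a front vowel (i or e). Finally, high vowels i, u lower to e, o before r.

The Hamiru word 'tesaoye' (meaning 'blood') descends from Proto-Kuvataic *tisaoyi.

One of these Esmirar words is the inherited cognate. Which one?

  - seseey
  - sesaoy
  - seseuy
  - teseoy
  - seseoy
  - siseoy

Esmirar: *tisaoyi
  tisaoyi → tisaoy   [apocope]
  tisaoy → tiseoy   [vowel merger]
  tiseoy → teseoy   [vowel merger]
  teseoy → seseoy   [palatalisation]
  seseoy (rule 5 does not apply)
  giving Esmirar seseoy.
Only 'seseoy' matches the regular Esmirar development of *tisaoyi.

seseoy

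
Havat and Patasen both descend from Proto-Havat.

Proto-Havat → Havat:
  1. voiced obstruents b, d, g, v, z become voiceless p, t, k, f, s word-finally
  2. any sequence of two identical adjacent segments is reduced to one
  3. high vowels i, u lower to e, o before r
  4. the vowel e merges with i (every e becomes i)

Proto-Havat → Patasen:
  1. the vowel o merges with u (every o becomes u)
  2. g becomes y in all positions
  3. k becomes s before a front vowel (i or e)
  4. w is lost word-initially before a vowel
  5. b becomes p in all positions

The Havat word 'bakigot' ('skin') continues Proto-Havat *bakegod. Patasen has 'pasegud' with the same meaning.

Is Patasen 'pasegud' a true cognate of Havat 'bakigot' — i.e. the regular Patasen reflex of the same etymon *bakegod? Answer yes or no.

Derive the expected Patasen reflex of *bakegod:
Patasen: start from *bakegod.
  rule 1 (vowel merger): bakegod → bakegud
  rule 2 (unconditioned shift): bakegud → bakeyud
  rule 3 (palatalisation): bakeyud → baseyud
  rule 4: no change — baseyud
  rule 5 (unconditioned shift): baseyud → paseyud
  ⇒ Patasen paseyud
The regular Patasen reflex would be 'paseyud', but the attested form is 'pasegud'. The correspondence is irregular, so they are not cognates (the Patasen form has a different source).

no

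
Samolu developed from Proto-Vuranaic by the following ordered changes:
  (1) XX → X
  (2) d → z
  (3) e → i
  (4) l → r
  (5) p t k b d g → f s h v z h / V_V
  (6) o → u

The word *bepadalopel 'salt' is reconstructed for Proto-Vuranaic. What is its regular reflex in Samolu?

bifazarufir

Samolu: *bepadalopel
  bepadalopel (rule 1 does not apply)
  bepadalopel → bepazalopel   [unconditioned shift]
  bepazalopel → bipazalopil   [vowel merger]
  bipazalopil → bipazaropir   [unconditioned shift]
  bipazaropir → bifazarofir   [intervocalic lenition]
  bifazarofir → bifazarufir   [vowel merger]
  giving Samolu bifazarufir.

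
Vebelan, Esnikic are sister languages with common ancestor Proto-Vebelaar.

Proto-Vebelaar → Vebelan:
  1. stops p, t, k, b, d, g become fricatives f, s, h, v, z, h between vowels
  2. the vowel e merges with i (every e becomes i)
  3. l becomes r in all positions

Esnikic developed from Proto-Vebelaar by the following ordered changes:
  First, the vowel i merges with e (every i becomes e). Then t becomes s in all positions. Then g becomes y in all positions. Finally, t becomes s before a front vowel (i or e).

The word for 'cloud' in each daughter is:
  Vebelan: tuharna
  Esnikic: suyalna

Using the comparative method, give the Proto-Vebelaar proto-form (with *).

Position 5: Vebelan has r, Esnikic has l. Esnikic preserves l here (none of its changes turn any other segment into l), so the proto-segment is *l.
Position 3: Vebelan has h, Esnikic has y. Taking the neighbouring segments as reconstructed: Vebelan h could go back to *k or *g or *h; Esnikic y could go back to *g or *y — the one source consistent with every daughter is *g.
This points to *tugalna. Verify forward in each daughter:
Vebelan: start from *tugalna.
  rule 1 (intervocalic lenition): tugalna → tuhalna
  rule 2: no change — tuhalna
  rule 3 (unconditioned shift): tuhalna → tuharna
  ⇒ Vebelan tuharna
Esnikic: start from *tugalna.
  rule 1: no change — tugalna
  rule 2 (unconditioned shift): tugalna → sugalna
  rule 3 (unconditioned shift): sugalna → suyalna
  rule 4: no change — suyalna
  ⇒ Esnikic suyalna
No other proto-form is consistent with every reflex, so the reconstruction is *tugalna.

*tugalna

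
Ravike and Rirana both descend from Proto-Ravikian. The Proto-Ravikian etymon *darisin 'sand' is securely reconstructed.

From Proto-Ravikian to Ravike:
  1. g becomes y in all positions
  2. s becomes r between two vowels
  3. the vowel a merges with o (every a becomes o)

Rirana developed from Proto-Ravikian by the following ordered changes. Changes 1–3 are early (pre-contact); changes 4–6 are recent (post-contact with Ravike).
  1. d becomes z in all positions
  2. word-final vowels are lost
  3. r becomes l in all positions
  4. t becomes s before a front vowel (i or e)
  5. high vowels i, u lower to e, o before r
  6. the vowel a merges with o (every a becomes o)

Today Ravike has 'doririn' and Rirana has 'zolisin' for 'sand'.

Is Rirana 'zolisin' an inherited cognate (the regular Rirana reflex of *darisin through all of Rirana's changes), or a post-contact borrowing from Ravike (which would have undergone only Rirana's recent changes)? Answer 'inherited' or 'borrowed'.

inherited

If inherited, *darisin would pass through all of Rirana's changes:
Rirana: start from *darisin.
  rule 1 (unconditioned shift): darisin → zarisin
  rule 2: no change — zarisin
  rule 3 (unconditioned shift): zarisin → zalisin
  rule 4: no change — zalisin
  rule 5: no change — zalisin
  rule 6 (vowel merger): zalisin → zolisin
  ⇒ Rirana zolisin
If borrowed from Ravike 'doririn' after the early changes, it would undergo only the recent ones:
  rule 4 (palatalisation): no change (doririn)
  rule 5 (pre-rhotic lowering): doririn → dorerin
  rule 6 (vowel merger): no change (dorerin)
  ⇒ as a loan: dorerin
Rirana 'zolisin' matches the inherited outcome exactly, so it is an inherited cognate, not a loan.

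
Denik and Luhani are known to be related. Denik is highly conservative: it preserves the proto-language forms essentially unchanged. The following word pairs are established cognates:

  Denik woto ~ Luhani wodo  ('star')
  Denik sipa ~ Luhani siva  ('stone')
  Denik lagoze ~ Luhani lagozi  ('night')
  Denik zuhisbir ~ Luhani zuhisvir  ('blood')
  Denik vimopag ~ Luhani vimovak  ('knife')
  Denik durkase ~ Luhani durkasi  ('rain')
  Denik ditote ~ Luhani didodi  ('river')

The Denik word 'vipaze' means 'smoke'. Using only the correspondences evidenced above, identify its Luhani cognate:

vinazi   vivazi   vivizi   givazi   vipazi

sipa ~ siva, vimopag ~ vimovak — Denik p corresponds to Luhani v between vowels (before a back vowel).
lagoze ~ lagozi, durkase ~ durkasi — Denik e corresponds to Luhani i word-finally.
Applying these to Denik 'vipaze':
  vipaze → vivaze   (p→v between vowels (before a back vowel))
  vivaze → vivazi   (e→i word-finally)
So the Luhani cognate is 'vivazi'.

vivazi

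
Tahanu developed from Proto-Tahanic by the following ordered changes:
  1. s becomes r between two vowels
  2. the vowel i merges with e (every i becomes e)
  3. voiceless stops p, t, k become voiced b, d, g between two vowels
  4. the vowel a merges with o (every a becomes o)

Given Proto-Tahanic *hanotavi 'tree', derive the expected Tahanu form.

Tahanu: *hanotavi > hanotave > hanodave > honodove  (by vowel merger, intervocalic voicing, vowel merger)

honodove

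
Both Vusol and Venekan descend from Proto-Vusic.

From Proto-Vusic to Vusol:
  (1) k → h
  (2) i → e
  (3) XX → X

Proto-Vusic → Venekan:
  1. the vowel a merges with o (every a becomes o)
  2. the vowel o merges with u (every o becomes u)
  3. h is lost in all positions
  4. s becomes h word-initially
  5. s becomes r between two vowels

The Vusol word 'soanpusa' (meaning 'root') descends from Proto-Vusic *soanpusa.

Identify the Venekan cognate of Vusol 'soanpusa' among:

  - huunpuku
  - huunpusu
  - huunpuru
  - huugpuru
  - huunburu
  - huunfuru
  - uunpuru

huunpuru

Venekan: *soanpusa > soonpuso > suunpusu > huunpusu > huunpuru  (by vowel merger, vowel merger, debuccalisation, rhotacism)
Only 'huunpuru' matches the regular Venekan development of *soanpusa.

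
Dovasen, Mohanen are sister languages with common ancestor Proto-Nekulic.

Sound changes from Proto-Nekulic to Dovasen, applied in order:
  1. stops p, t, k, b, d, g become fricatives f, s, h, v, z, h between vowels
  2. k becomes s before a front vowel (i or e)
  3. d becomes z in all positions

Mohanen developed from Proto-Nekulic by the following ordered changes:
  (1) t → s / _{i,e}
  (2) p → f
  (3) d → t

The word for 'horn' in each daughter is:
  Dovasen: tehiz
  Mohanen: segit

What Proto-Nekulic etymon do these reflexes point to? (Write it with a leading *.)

Position 5: Dovasen has z, Mohanen has t. Taking the neighbouring segments as reconstructed: Dovasen z could go back to *d or *z; Mohanen t could go back to *t or *d — the one source consistent with every daughter is *d.
Position 1: Dovasen has t, Mohanen has s. Dovasen preserves t here (none of its changes turn any other segment into t), so the proto-segment is *t.
Verify the candidate proto-form against each daughter:
Dovasen: start from *tegid.
  rule 1 (intervocalic lenition): tegid → tehid
  rule 2: no change — tehid
  rule 3 (unconditioned shift): tehid → tehiz
  ⇒ Dovasen tehiz
Mohanen: *tegid
  tegid → segid   [palatalisation]
  segid (rule 2 does not apply)
  segid → segit   [unconditioned shift]
  giving Mohanen segit.
*tegid is the unique common source.

*tegid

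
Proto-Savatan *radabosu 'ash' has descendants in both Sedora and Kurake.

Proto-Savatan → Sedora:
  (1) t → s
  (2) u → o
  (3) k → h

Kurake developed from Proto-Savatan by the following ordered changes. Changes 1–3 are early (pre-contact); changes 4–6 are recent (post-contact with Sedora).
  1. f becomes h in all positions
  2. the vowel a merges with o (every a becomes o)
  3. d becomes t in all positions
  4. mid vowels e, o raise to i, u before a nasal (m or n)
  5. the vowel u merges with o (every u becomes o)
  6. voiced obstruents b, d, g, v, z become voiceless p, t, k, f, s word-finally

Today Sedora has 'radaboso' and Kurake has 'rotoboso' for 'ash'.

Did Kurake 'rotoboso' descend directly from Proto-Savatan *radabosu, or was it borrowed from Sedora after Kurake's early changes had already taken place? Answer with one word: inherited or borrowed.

If inherited, *radabosu would pass through all of Kurake's changes:
Kurake: start from *radabosu.
  rule 1: no change — radabosu
  rule 2 (vowel merger): radabosu → rodobosu
  rule 3 (unconditioned shift): rodobosu → rotobosu
  rule 4: no change — rotobosu
  rule 5 (vowel merger): rotobosu → rotoboso
  rule 6: no change — rotoboso
  ⇒ Kurake rotoboso
If borrowed from Sedora 'radaboso' after the early changes, it would undergo only the recent ones:
  rule 4 (pre-nasal raising): no change (radaboso)
  rule 5 (vowel merger): no change (radaboso)
  rule 6 (final devoicing): no change (radaboso)
  ⇒ as a loan: radaboso
Kurake 'rotoboso' matches the inherited outcome exactly, so it is an inherited cognate, not a loan.

inherited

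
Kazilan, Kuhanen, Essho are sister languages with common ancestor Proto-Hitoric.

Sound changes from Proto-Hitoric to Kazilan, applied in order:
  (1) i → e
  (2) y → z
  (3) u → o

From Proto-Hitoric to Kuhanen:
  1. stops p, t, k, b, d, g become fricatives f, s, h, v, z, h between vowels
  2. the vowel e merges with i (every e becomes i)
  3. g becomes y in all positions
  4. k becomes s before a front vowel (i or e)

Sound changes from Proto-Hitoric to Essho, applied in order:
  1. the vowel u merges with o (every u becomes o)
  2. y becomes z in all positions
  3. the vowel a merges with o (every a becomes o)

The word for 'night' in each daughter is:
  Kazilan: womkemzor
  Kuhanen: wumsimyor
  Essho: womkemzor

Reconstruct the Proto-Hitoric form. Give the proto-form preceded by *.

Position 4: Kazilan has k, Kuhanen has s, Essho has k. Kazilan preserves k here (none of its changes turn any other segment into k), so the proto-segment is *k.
Position 2: Kazilan has o, Kuhanen has u, Essho has o. Kuhanen preserves u here (none of its changes turn any other segment into u), so the proto-segment is *u.
Position 5: Kazilan has e, Kuhanen has i, Essho has e. Essho preserves e here (none of its changes turn any other segment into e), so the proto-segment is *e.
This points to *wumkemyor. Verify forward in each daughter:
Kazilan: start from *wumkemyor.
  rule 1: no change — wumkemyor
  rule 2 (unconditioned shift): wumkemyor → wumkemzor
  rule 3 (vowel merger): wumkemzor → womkemzor
  ⇒ Kazilan womkemzor
Kuhanen: *wumkemyor > wumkimyor > wumsimyor  (by vowel merger, palatalisation)
Essho: *wumkemyor
  wumkemyor → womkemyor   [vowel merger]
  womkemyor → womkemzor   [unconditioned shift]
  womkemzor (rule 3 does not apply)
  giving Essho womkemzor.
No other proto-form is consistent with every reflex, so the reconstruction is *wumkemyor.

*wumkemyor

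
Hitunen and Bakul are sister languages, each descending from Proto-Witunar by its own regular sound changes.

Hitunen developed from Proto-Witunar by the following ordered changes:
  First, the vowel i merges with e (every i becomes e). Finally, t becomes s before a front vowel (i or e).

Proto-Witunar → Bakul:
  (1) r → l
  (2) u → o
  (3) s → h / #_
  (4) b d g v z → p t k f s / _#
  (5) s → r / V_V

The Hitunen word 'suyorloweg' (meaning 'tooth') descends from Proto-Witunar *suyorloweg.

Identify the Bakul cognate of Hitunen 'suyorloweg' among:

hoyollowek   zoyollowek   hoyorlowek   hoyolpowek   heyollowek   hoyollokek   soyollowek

hoyollowek

Bakul: *suyorloweg > suyolloweg > soyolloweg > hoyolloweg > hoyollowek  (by unconditioned shift, vowel merger, debuccalisation, final devoicing)
Among the options, 'hoyollowek' alone shows every Bakul change applied in order.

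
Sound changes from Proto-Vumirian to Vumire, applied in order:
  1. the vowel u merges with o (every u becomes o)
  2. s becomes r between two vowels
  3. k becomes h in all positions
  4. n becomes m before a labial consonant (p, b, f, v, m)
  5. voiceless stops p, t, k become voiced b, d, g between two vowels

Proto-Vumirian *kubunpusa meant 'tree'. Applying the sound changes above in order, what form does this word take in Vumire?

hobompora

Vumire: *kubunpusa > kobonposa > kobonpora > hobonpora > hobompora  (by vowel merger, rhotacism, unconditioned shift, nasal place assimilation)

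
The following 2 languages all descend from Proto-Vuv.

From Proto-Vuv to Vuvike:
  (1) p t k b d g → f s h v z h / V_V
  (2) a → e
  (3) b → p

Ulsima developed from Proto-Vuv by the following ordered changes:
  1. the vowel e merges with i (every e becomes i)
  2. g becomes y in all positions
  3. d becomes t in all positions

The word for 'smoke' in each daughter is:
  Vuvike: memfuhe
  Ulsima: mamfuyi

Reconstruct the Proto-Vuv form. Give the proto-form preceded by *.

*mamfuge

Position 2: Vuvike has e, Ulsima has a. Ulsima preserves a here (none of its changes turn any other segment into a), so the proto-segment is *a.
Position 7: Vuvike has e, Ulsima has i. Taking the neighbouring segments as reconstructed: Vuvike e could go back to *a or *e; Ulsima i could go back to *e or *i — the one source consistent with every daughter is *e.
Position 6: Vuvike has h, Ulsima has y. Taking the neighbouring segments as reconstructed: Vuvike h could go back to *k or *g or *h; Ulsima y could go back to *g or *y — the one source consistent with every daughter is *g.
This points to *mamfuge. Verify forward in each daughter:
Vuvike: *mamfuge
  mamfuge → mamfuhe   [intervocalic lenition]
  mamfuhe → memfuhe   [vowel merger]
  memfuhe (rule 3 does not apply)
  giving Vuvike memfuhe.
Ulsima: *mamfuge > mamfugi > mamfuyi  (by vowel merger, unconditioned shift)
Only *mamfuge yields all of Vuvike memfuhe, Ulsima mamfuyi.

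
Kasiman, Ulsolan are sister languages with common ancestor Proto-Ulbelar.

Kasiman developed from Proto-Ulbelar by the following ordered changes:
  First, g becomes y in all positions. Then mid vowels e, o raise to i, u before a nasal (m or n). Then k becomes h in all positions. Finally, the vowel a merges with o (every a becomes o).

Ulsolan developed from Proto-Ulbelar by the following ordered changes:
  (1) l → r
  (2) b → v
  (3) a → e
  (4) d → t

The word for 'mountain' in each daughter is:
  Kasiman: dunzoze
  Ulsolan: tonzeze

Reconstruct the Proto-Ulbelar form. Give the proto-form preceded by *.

*donzaze

Position 5: Kasiman has o, Ulsolan has e. Taking the neighbouring segments as reconstructed: Kasiman o could go back to *a or *o; Ulsolan e could go back to *a or *e — the one source consistent with every daughter is *a.
Position 1: Kasiman has d, Ulsolan has t. Kasiman preserves d here (none of its changes turn any other segment into d), so the proto-segment is *d.
Position 2: Kasiman has u, Ulsolan has o. Ulsolan preserves o here (none of its changes turn any other segment into o), so the proto-segment is *o.
The remaining positions agree across the daughters. Check the candidate against every language:
Kasiman: *donzaze > dunzaze > dunzoze  (by pre-nasal raising, vowel merger)
Ulsolan: start from *donzaze.
  rule 1: no change — donzaze
  rule 2: no change — donzaze
  rule 3 (vowel merger): donzaze → donzeze
  rule 4 (unconditioned shift): donzeze → tonzeze
  ⇒ Ulsolan tonzeze
*donzaze is the unique common source.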